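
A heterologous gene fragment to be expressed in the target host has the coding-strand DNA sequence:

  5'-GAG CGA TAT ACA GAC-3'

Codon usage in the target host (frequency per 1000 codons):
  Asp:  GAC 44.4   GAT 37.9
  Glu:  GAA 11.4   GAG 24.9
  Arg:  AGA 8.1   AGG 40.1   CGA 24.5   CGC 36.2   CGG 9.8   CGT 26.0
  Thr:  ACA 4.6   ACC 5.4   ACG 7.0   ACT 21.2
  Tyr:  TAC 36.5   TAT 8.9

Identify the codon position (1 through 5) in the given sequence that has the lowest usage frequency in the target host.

Codon 1 GAG (Glu): 24.9 per 1000.
Codon 2 CGA (Arg): 24.5 per 1000.
Codon 3 TAT (Tyr): 8.9 per 1000.
Codon 4 ACA (Thr): 4.6 per 1000.
Codon 5 GAC (Asp): 44.4 per 1000.
Lowest frequency is 4.6 at codon 4.

4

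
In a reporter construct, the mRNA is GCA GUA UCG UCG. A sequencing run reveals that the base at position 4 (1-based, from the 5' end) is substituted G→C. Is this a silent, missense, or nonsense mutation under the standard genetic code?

Position 4 falls in codon 2: GUA → Val.
After the substitution the codon is CUA → Leu.
Val ≠ Leu, so this is a missense mutation.

missense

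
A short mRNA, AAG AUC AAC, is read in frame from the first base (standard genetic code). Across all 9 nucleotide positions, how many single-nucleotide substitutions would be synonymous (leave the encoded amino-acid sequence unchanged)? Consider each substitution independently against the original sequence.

4

Codon 1 (AAG, Lys): 1 synonymous substitution.
Codon 2 (AUC, Ile): 2 synonymous substitutions.
Codon 3 (AAC, Asn): 1 synonymous substitution.
Total: 1 + 2 + 1 = 4.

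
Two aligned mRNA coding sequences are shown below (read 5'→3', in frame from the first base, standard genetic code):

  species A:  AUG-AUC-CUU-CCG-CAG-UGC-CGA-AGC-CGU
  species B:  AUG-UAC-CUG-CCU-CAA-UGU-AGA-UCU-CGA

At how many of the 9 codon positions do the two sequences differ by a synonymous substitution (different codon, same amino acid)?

7

Codon 1: AUG Met / AUG Met — identical.
Codon 2: AUC Ile / UAC Tyr — nonsynonymous.
Codon 3: CUU Leu / CUG Leu — synonymous.
Codon 4: CCG Pro / CCU Pro — synonymous.
Codon 5: CAG Gln / CAA Gln — synonymous.
Codon 6: UGC Cys / UGU Cys — synonymous.
Codon 7: CGA Arg / AGA Arg — synonymous.
Codon 8: AGC Ser / UCU Ser — synonymous.
Codon 9: CGU Arg / CGA Arg — synonymous.
Synonymous differences: 7.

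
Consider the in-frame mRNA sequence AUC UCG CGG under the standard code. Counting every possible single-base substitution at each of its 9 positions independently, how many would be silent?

Codon 1 (AUC, Ile): 2 synonymous substitutions.
Codon 2 (UCG, Ser): 3 synonymous substitutions.
Codon 3 (CGG, Arg): 4 synonymous substitutions.
Total: 2 + 3 + 4 = 9.

9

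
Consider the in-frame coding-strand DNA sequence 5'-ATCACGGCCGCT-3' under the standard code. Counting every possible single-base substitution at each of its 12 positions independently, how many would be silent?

11

Codon 1 (ATC, Ile): 2 synonymous substitutions.
Codon 2 (ACG, Thr): 3 synonymous substitutions.
Codon 3 (GCC, Ala): 3 synonymous substitutions.
Codon 4 (GCT, Ala): 3 synonymous substitutions.
Total: 2 + 3 + 3 + 3 = 11.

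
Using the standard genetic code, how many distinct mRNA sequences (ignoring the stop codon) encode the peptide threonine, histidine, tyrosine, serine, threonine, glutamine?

Thr: 4 codons.
His: 2 codons.
Tyr: 2 codons.
Ser: 6 codons.
Thr: 4 codons.
Gln: 2 codons.
4 × 2 × 2 × 6 × 4 × 2 = 768.

768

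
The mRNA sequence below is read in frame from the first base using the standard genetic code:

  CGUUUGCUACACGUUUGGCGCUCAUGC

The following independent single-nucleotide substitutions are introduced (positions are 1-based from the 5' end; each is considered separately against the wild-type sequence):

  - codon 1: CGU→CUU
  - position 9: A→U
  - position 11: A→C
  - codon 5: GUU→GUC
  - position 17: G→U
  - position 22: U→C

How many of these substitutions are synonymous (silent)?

Codon 1: CGU (Arg) → CUU (Leu) — missense.
Codon 3: CUA (Leu) → CUU (Leu) — synonymous.
Codon 4: CAC (His) → CCC (Pro) — missense.
Codon 5: GUU (Val) → GUC (Val) — synonymous.
Codon 6: UGG (Trp) → UUG (Leu) — missense.
Codon 8: UCA (Ser) → CCA (Pro) — missense.
Synonymous: 2 of 6.

2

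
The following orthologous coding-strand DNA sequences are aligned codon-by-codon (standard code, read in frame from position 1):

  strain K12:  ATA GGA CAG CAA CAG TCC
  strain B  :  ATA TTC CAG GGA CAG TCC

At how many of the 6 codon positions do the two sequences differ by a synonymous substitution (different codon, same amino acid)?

Codon 1: ATA Ile / ATA Ile — identical.
Codon 2: GGA Gly / TTC Phe — nonsynonymous.
Codon 3: CAG Gln / CAG Gln — identical.
Codon 4: CAA Gln / GGA Gly — nonsynonymous.
Codon 5: CAG Gln / CAG Gln — identical.
Codon 6: TCC Ser / TCC Ser — identical.
Synonymous differences: 0.

0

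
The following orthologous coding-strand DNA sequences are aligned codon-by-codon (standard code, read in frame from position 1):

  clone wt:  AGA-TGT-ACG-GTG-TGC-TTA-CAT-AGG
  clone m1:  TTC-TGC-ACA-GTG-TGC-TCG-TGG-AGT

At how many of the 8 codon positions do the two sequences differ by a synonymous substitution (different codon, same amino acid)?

2

Codon 1: AGA Arg / TTC Phe — nonsynonymous.
Codon 2: TGT Cys / TGC Cys — synonymous.
Codon 3: ACG Thr / ACA Thr — synonymous.
Codon 4: GTG Val / GTG Val — identical.
Codon 5: TGC Cys / TGC Cys — identical.
Codon 6: TTA Leu / TCG Ser — nonsynonymous.
Codon 7: CAT His / TGG Trp — nonsynonymous.
Codon 8: AGG Arg / AGT Ser — nonsynonymous.
Synonymous differences: 2.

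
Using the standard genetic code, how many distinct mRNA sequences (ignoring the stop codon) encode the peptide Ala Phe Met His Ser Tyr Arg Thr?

Ala: 4 codons.
Phe: 2 codons.
Met: 1 codon.
His: 2 codons.
Ser: 6 codons.
Tyr: 2 codons.
Arg: 6 codons.
Thr: 4 codons.
4 × 2 × 1 × 2 × 6 × 2 × 6 × 4 = 4608.

4608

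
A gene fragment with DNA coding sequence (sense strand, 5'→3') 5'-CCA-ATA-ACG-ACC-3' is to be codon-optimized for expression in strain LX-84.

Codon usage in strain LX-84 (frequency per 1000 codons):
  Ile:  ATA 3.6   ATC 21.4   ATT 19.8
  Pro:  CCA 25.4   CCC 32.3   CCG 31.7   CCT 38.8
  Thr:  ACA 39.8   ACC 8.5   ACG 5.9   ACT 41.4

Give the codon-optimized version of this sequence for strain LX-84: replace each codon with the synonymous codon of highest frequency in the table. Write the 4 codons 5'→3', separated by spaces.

CCT ATC ACT ACT

Codon 1 (Pro): best is CCT at 38.8.
Codon 2 (Ile): best is ATC at 21.4.
Codon 3 (Thr): best is ACT at 41.4.
Codon 4 (Thr): best is ACT at 41.4.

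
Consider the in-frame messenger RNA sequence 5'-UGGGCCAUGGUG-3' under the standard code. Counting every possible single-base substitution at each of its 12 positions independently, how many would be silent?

6

Codon 1 (UGG, Trp): 0 synonymous substitutions.
Codon 2 (GCC, Ala): 3 synonymous substitutions.
Codon 3 (AUG, Met): 0 synonymous substitutions.
Codon 4 (GUG, Val): 3 synonymous substitutions.
Total: 0 + 3 + 0 + 3 = 6.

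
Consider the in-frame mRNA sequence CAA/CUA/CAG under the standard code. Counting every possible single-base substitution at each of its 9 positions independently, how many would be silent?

Codon 1 (CAA, Gln): 1 synonymous substitution.
Codon 2 (CUA, Leu): 4 synonymous substitutions.
Codon 3 (CAG, Gln): 1 synonymous substitution.
Total: 1 + 4 + 1 = 6.

6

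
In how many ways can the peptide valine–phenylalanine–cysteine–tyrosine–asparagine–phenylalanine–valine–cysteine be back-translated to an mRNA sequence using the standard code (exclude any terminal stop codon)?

Val: 4 codons.
Phe: 2 codons.
Cys: 2 codons.
Tyr: 2 codons.
Asn: 2 codons.
Phe: 2 codons.
Val: 4 codons.
Cys: 2 codons.
4 × 2 × 2 × 2 × 2 × 2 × 4 × 2 = 1024.

1024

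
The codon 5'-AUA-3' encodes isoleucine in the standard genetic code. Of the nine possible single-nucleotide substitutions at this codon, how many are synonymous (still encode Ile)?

2

Position 1: none → 0 synonymous.
Position 2: none → 0 synonymous.
Position 3: AUU, AUC → 2 synonymous.
Total: 0 + 0 + 2 = 2.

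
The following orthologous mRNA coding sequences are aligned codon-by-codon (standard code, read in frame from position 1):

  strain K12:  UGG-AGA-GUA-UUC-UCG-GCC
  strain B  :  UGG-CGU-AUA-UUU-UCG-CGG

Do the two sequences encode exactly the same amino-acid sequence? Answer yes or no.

Codon 1: UGG Trp / UGG Trp — identical.
Codon 2: AGA Arg / CGU Arg — synonymous.
Codon 3: GUA Val / AUA Ile — nonsynonymous.
Codon 4: UUC Phe / UUU Phe — synonymous.
Codon 5: UCG Ser / UCG Ser — identical.
Codon 6: GCC Ala / CGG Arg — nonsynonymous.
Nonsynonymous differences: 2 → different protein.

no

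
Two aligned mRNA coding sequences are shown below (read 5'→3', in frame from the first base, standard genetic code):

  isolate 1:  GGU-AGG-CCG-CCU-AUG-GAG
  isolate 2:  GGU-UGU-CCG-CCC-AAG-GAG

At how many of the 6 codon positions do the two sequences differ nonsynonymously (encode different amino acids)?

2

Codon 1: GGU Gly / GGU Gly — identical.
Codon 2: AGG Arg / UGU Cys — nonsynonymous.
Codon 3: CCG Pro / CCG Pro — identical.
Codon 4: CCU Pro / CCC Pro — synonymous.
Codon 5: AUG Met / AAG Lys — nonsynonymous.
Codon 6: GAG Glu / GAG Glu — identical.
Nonsynonymous differences: 2.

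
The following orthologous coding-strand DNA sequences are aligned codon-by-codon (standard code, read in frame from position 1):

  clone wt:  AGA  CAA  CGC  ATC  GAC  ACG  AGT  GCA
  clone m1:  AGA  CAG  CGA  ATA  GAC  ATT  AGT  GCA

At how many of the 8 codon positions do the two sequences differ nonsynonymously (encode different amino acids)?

Codon 1: AGA Arg / AGA Arg — identical.
Codon 2: CAA Gln / CAG Gln — synonymous.
Codon 3: CGC Arg / CGA Arg — synonymous.
Codon 4: ATC Ile / ATA Ile — synonymous.
Codon 5: GAC Asp / GAC Asp — identical.
Codon 6: ACG Thr / ATT Ile — nonsynonymous.
Codon 7: AGT Ser / AGT Ser — identical.
Codon 8: GCA Ala / GCA Ala — identical.
Nonsynonymous differences: 1.

1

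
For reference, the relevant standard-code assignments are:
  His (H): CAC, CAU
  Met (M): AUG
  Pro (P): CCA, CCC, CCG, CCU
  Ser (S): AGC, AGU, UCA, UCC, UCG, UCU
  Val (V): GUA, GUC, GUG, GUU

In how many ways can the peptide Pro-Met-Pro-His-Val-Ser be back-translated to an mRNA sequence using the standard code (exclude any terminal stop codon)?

768

Pro: 4 codons.
Met: 1 codon.
Pro: 4 codons.
His: 2 codons.
Val: 4 codons.
Ser: 6 codons.
4 × 1 × 4 × 2 × 4 × 6 = 768.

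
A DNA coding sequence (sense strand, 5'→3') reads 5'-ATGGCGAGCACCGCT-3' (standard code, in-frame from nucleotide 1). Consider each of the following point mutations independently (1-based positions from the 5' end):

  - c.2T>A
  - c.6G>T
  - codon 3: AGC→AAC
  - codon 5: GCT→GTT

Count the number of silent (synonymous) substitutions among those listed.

1

Codon 1: ATG (Met) → AAG (Lys) — missense.
Codon 2: GCG (Ala) → GCT (Ala) — synonymous.
Codon 3: AGC (Ser) → AAC (Asn) — missense.
Codon 5: GCT (Ala) → GTT (Val) — missense.
Synonymous: 1 of 4.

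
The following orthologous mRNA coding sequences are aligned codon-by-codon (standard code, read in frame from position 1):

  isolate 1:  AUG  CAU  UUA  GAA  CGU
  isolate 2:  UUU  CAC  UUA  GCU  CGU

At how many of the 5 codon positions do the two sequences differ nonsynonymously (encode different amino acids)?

2

Codon 1: AUG Met / UUU Phe — nonsynonymous.
Codon 2: CAU His / CAC His — synonymous.
Codon 3: UUA Leu / UUA Leu — identical.
Codon 4: GAA Glu / GCU Ala — nonsynonymous.
Codon 5: CGU Arg / CGU Arg — identical.
Nonsynonymous differences: 2.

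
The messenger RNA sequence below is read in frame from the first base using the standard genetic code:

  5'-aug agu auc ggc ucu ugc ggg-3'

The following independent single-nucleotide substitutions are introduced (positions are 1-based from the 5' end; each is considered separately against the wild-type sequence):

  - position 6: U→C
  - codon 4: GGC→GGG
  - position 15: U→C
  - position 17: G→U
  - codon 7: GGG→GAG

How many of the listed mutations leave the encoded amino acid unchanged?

Codon 2: AGU (Ser) → AGC (Ser) — synonymous.
Codon 4: GGC (Gly) → GGG (Gly) — synonymous.
Codon 5: UCU (Ser) → UCC (Ser) — synonymous.
Codon 6: UGC (Cys) → UUC (Phe) — missense.
Codon 7: GGG (Gly) → GAG (Glu) — missense.
Synonymous: 3 of 5.

3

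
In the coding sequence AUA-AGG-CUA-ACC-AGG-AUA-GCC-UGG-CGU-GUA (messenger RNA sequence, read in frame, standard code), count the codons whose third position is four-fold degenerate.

5

Codon 1 AUA (Ile): third position 3-fold.
Codon 2 AGG (Arg): third position 2-fold.
Codon 3 CUA (Leu): third position 4-fold.
Codon 4 ACC (Thr): third position 4-fold.
Codon 5 AGG (Arg): third position 2-fold.
Codon 6 AUA (Ile): third position 3-fold.
Codon 7 GCC (Ala): third position 4-fold.
Codon 8 UGG (Trp): third position 1-fold.
Codon 9 CGU (Arg): third position 4-fold.
Codon 10 GUA (Val): third position 4-fold.
Four-fold degenerate third positions: 5.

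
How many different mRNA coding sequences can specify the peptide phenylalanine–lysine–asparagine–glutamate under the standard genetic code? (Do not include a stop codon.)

16

Phe: 2 codons.
Lys: 2 codons.
Asn: 2 codons.
Glu: 2 codons.
2 × 2 × 2 × 2 = 16.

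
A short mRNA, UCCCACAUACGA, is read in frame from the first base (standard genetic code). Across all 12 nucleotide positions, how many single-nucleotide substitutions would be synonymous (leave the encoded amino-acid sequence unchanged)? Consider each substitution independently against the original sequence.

Codon 1 (UCC, Ser): 3 synonymous substitutions.
Codon 2 (CAC, His): 1 synonymous substitution.
Codon 3 (AUA, Ile): 2 synonymous substitutions.
Codon 4 (CGA, Arg): 4 synonymous substitutions.
Total: 3 + 1 + 2 + 4 = 10.

10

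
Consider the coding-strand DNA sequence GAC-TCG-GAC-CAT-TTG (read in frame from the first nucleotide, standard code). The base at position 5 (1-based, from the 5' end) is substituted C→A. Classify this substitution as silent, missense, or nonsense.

Position 5 falls in codon 2: TCG → Ser.
After the substitution the codon is TAG → Stop.
The new codon is a stop codon, so this is a nonsense mutation.

nonsense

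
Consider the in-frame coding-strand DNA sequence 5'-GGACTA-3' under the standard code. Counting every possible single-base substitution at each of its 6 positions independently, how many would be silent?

Codon 1 (GGA, Gly): 3 synonymous substitutions.
Codon 2 (CTA, Leu): 4 synonymous substitutions.
Total: 3 + 4 = 7.

7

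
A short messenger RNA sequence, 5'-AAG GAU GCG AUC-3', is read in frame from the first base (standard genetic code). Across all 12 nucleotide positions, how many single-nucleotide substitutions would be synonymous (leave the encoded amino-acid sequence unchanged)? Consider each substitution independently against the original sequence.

Codon 1 (AAG, Lys): 1 synonymous substitution.
Codon 2 (GAU, Asp): 1 synonymous substitution.
Codon 3 (GCG, Ala): 3 synonymous substitutions.
Codon 4 (AUC, Ile): 2 synonymous substitutions.
Total: 1 + 1 + 3 + 2 = 7.

7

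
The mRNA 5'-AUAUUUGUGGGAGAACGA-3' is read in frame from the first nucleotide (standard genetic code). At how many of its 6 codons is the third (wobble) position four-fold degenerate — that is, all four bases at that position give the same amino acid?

3

Codon 1 AUA (Ile): third position 3-fold.
Codon 2 UUU (Phe): third position 2-fold.
Codon 3 GUG (Val): third position 4-fold.
Codon 4 GGA (Gly): third position 4-fold.
Codon 5 GAA (Glu): third position 2-fold.
Codon 6 CGA (Arg): third position 4-fold.
Four-fold degenerate third positions: 3.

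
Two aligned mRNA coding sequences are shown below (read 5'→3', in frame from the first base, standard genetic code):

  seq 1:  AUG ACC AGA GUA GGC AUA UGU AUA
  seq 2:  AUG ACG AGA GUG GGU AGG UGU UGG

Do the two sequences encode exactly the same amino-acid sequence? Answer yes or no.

Codon 1: AUG Met / AUG Met — identical.
Codon 2: ACC Thr / ACG Thr — synonymous.
Codon 3: AGA Arg / AGA Arg — identical.
Codon 4: GUA Val / GUG Val — synonymous.
Codon 5: GGC Gly / GGU Gly — synonymous.
Codon 6: AUA Ile / AGG Arg — nonsynonymous.
Codon 7: UGU Cys / UGU Cys — identical.
Codon 8: AUA Ile / UGG Trp — nonsynonymous.
Nonsynonymous differences: 2 → different protein.

no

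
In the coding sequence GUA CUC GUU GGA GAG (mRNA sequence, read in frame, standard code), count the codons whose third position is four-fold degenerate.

Codon 1 GUA (Val): third position 4-fold.
Codon 2 CUC (Leu): third position 4-fold.
Codon 3 GUU (Val): third position 4-fold.
Codon 4 GGA (Gly): third position 4-fold.
Codon 5 GAG (Glu): third position 2-fold.
Four-fold degenerate third positions: 4.

4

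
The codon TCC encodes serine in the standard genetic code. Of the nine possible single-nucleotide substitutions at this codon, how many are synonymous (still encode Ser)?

Position 1: none → 0 synonymous.
Position 2: none → 0 synonymous.
Position 3: TCT, TCA, TCG → 3 synonymous.
Total: 0 + 0 + 3 = 3.

3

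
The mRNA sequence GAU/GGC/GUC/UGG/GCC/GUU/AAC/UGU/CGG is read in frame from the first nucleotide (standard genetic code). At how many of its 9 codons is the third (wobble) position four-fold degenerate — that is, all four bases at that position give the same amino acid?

Codon 1 GAU (Asp): third position 2-fold.
Codon 2 GGC (Gly): third position 4-fold.
Codon 3 GUC (Val): third position 4-fold.
Codon 4 UGG (Trp): third position 1-fold.
Codon 5 GCC (Ala): third position 4-fold.
Codon 6 GUU (Val): third position 4-fold.
Codon 7 AAC (Asn): third position 2-fold.
Codon 8 UGU (Cys): third position 2-fold.
Codon 9 CGG (Arg): third position 4-fold.
Four-fold degenerate third positions: 5.

5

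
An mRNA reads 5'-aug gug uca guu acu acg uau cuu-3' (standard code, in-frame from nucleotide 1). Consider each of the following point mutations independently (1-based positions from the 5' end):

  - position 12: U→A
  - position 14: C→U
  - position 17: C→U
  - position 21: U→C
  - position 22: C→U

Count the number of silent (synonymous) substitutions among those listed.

Codon 4: GUU (Val) → GUA (Val) — synonymous.
Codon 5: ACU (Thr) → AUU (Ile) — missense.
Codon 6: ACG (Thr) → AUG (Met) — missense.
Codon 7: UAU (Tyr) → UAC (Tyr) — synonymous.
Codon 8: CUU (Leu) → UUU (Phe) — missense.
Synonymous: 2 of 5.

2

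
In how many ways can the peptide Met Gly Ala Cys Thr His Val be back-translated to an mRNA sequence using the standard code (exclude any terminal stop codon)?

1024

Met: 1 codon.
Gly: 4 codons.
Ala: 4 codons.
Cys: 2 codons.
Thr: 4 codons.
His: 2 codons.
Val: 4 codons.
1 × 4 × 4 × 2 × 4 × 2 × 4 = 1024.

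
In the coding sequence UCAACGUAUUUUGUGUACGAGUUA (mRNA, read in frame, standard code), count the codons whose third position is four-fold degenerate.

3

Codon 1 UCA (Ser): third position 4-fold.
Codon 2 ACG (Thr): third position 4-fold.
Codon 3 UAU (Tyr): third position 2-fold.
Codon 4 UUU (Phe): third position 2-fold.
Codon 5 GUG (Val): third position 4-fold.
Codon 6 UAC (Tyr): third position 2-fold.
Codon 7 GAG (Glu): third position 2-fold.
Codon 8 UUA (Leu): third position 2-fold.
Four-fold degenerate third positions: 3.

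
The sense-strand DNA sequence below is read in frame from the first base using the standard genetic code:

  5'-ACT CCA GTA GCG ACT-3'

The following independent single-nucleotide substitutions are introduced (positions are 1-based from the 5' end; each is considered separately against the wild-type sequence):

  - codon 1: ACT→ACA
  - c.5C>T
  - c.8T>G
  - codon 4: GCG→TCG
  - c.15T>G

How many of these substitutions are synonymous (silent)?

Codon 1: ACT (Thr) → ACA (Thr) — synonymous.
Codon 2: CCA (Pro) → CTA (Leu) — missense.
Codon 3: GTA (Val) → GGA (Gly) — missense.
Codon 4: GCG (Ala) → TCG (Ser) — missense.
Codon 5: ACT (Thr) → ACG (Thr) — synonymous.
Synonymous: 2 of 5.

2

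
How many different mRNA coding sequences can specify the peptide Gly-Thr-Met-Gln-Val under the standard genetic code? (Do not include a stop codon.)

128

Gly: 4 codons.
Thr: 4 codons.
Met: 1 codon.
Gln: 2 codons.
Val: 4 codons.
4 × 4 × 1 × 2 × 4 = 128.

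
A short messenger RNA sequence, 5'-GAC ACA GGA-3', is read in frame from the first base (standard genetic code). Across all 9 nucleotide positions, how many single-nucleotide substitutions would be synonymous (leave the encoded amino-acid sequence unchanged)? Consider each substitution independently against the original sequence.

Codon 1 (GAC, Asp): 1 synonymous substitution.
Codon 2 (ACA, Thr): 3 synonymous substitutions.
Codon 3 (GGA, Gly): 3 synonymous substitutions.
Total: 1 + 3 + 3 = 7.

7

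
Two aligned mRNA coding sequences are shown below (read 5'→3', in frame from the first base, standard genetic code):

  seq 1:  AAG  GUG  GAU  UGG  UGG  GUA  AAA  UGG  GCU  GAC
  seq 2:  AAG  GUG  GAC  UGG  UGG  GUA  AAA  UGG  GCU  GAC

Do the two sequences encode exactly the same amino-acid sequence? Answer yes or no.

Codon 1: AAG Lys / AAG Lys — identical.
Codon 2: GUG Val / GUG Val — identical.
Codon 3: GAU Asp / GAC Asp — synonymous.
Codon 4: UGG Trp / UGG Trp — identical.
Codon 5: UGG Trp / UGG Trp — identical.
Codon 6: GUA Val / GUA Val — identical.
Codon 7: AAA Lys / AAA Lys — identical.
Codon 8: UGG Trp / UGG Trp — identical.
Codon 9: GCU Ala / GCU Ala — identical.
Codon 10: GAC Asp / GAC Asp — identical.
Nonsynonymous differences: 0 → same protein.

yes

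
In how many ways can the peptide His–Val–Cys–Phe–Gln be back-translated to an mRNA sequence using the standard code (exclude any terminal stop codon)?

His: 2 codons.
Val: 4 codons.
Cys: 2 codons.
Phe: 2 codons.
Gln: 2 codons.
2 × 4 × 2 × 2 × 2 = 64.

64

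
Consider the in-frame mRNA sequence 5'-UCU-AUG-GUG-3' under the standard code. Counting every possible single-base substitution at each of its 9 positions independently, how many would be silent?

6

Codon 1 (UCU, Ser): 3 synonymous substitutions.
Codon 2 (AUG, Met): 0 synonymous substitutions.
Codon 3 (GUG, Val): 3 synonymous substitutions.
Total: 3 + 0 + 3 = 6.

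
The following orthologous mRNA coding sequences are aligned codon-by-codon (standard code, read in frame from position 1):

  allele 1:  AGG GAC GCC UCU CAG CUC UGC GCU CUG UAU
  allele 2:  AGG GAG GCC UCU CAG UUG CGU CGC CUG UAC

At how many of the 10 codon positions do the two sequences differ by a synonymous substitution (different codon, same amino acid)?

Codon 1: AGG Arg / AGG Arg — identical.
Codon 2: GAC Asp / GAG Glu — nonsynonymous.
Codon 3: GCC Ala / GCC Ala — identical.
Codon 4: UCU Ser / UCU Ser — identical.
Codon 5: CAG Gln / CAG Gln — identical.
Codon 6: CUC Leu / UUG Leu — synonymous.
Codon 7: UGC Cys / CGU Arg — nonsynonymous.
Codon 8: GCU Ala / CGC Arg — nonsynonymous.
Codon 9: CUG Leu / CUG Leu — identical.
Codon 10: UAU Tyr / UAC Tyr — synonymous.
Synonymous differences: 2.

2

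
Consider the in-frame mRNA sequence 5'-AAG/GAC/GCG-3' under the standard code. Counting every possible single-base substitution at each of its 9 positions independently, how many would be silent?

5

Codon 1 (AAG, Lys): 1 synonymous substitution.
Codon 2 (GAC, Asp): 1 synonymous substitution.
Codon 3 (GCG, Ala): 3 synonymous substitutions.
Total: 1 + 1 + 3 = 5.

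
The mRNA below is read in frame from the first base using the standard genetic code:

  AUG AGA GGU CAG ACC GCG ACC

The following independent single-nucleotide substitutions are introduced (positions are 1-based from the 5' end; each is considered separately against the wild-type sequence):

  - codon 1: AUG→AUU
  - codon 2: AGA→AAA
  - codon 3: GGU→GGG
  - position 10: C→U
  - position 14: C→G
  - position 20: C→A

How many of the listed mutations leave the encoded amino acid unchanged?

Codon 1: AUG (Met) → AUU (Ile) — missense.
Codon 2: AGA (Arg) → AAA (Lys) — missense.
Codon 3: GGU (Gly) → GGG (Gly) — synonymous.
Codon 4: CAG (Gln) → UAG (Stop) — nonsense.
Codon 5: ACC (Thr) → AGC (Ser) — missense.
Codon 7: ACC (Thr) → AAC (Asn) — missense.
Synonymous: 1 of 6.

1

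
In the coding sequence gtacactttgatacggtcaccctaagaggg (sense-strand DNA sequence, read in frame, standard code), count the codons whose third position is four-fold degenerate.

Codon 1 GTA (Val): third position 4-fold.
Codon 2 CAC (His): third position 2-fold.
Codon 3 TTT (Phe): third position 2-fold.
Codon 4 GAT (Asp): third position 2-fold.
Codon 5 ACG (Thr): third position 4-fold.
Codon 6 GTC (Val): third position 4-fold.
Codon 7 ACC (Thr): third position 4-fold.
Codon 8 CTA (Leu): third position 4-fold.
Codon 9 AGA (Arg): third position 2-fold.
Codon 10 GGG (Gly): third position 4-fold.
Four-fold degenerate third positions: 6.

6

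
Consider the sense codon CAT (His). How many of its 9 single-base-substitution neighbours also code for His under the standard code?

Position 1: none → 0 synonymous.
Position 2: none → 0 synonymous.
Position 3: CAC → 1 synonymous.
Total: 0 + 0 + 1 = 1.

1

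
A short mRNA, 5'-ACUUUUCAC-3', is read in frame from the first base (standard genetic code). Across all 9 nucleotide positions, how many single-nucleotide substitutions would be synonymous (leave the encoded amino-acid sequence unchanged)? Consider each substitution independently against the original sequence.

5

Codon 1 (ACU, Thr): 3 synonymous substitutions.
Codon 2 (UUU, Phe): 1 synonymous substitution.
Codon 3 (CAC, His): 1 synonymous substitution.
Total: 3 + 1 + 1 = 5.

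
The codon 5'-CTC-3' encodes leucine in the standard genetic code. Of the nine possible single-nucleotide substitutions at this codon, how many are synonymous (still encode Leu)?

3

Position 1: none → 0 synonymous.
Position 2: none → 0 synonymous.
Position 3: CTT, CTA, CTG → 3 synonymous.
Total: 0 + 0 + 3 = 3.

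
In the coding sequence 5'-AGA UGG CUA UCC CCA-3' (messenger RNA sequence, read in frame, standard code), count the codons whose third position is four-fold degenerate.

3

Codon 1 AGA (Arg): third position 2-fold.
Codon 2 UGG (Trp): third position 1-fold.
Codon 3 CUA (Leu): third position 4-fold.
Codon 4 UCC (Ser): third position 4-fold.
Codon 5 CCA (Pro): third position 4-fold.
Four-fold degenerate third positions: 3.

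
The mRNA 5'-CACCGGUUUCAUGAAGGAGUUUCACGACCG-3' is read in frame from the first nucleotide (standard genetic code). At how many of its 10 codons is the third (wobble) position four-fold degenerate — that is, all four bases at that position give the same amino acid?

6

Codon 1 CAC (His): third position 2-fold.
Codon 2 CGG (Arg): third position 4-fold.
Codon 3 UUU (Phe): third position 2-fold.
Codon 4 CAU (His): third position 2-fold.
Codon 5 GAA (Glu): third position 2-fold.
Codon 6 GGA (Gly): third position 4-fold.
Codon 7 GUU (Val): third position 4-fold.
Codon 8 UCA (Ser): third position 4-fold.
Codon 9 CGA (Arg): third position 4-fold.
Codon 10 CCG (Pro): third position 4-fold.
Four-fold degenerate third positions: 6.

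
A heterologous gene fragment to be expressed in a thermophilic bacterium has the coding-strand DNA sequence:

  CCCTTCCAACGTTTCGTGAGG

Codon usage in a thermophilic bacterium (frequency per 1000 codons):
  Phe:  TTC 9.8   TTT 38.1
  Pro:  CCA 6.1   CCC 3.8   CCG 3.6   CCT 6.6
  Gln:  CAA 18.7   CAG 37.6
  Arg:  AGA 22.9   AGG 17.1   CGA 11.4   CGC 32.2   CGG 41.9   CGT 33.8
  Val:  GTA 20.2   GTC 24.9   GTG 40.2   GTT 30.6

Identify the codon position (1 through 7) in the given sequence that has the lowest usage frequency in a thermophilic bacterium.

Codon 1 CCC (Pro): 3.8 per 1000.
Codon 2 TTC (Phe): 9.8 per 1000.
Codon 3 CAA (Gln): 18.7 per 1000.
Codon 4 CGT (Arg): 33.8 per 1000.
Codon 5 TTC (Phe): 9.8 per 1000.
Codon 6 GTG (Val): 40.2 per 1000.
Codon 7 AGG (Arg): 17.1 per 1000.
Lowest frequency is 3.8 at codon 1.

1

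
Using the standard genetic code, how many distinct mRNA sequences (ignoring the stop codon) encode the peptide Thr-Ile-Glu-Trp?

Thr: 4 codons.
Ile: 3 codons.
Glu: 2 codons.
Trp: 1 codon.
4 × 3 × 2 × 1 = 24.

24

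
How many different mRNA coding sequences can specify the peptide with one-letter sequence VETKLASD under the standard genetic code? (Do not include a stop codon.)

18432

Val: 4 codons.
Glu: 2 codons.
Thr: 4 codons.
Lys: 2 codons.
Leu: 6 codons.
Ala: 4 codons.
Ser: 6 codons.
Asp: 2 codons.
4 × 2 × 4 × 2 × 6 × 4 × 6 × 2 = 18432.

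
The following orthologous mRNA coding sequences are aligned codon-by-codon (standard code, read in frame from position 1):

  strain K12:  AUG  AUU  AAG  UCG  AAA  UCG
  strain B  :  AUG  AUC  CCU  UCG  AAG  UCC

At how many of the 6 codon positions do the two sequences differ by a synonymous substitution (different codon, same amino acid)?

Codon 1: AUG Met / AUG Met — identical.
Codon 2: AUU Ile / AUC Ile — synonymous.
Codon 3: AAG Lys / CCU Pro — nonsynonymous.
Codon 4: UCG Ser / UCG Ser — identical.
Codon 5: AAA Lys / AAG Lys — synonymous.
Codon 6: UCG Ser / UCC Ser — synonymous.
Synonymous differences: 3.

3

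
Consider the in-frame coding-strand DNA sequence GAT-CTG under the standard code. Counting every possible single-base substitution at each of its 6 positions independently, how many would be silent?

Codon 1 (GAT, Asp): 1 synonymous substitution.
Codon 2 (CTG, Leu): 4 synonymous substitutions.
Total: 1 + 4 = 5.

5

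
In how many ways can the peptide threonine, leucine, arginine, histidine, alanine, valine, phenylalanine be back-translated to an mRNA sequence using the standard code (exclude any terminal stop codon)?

9216

Thr: 4 codons.
Leu: 6 codons.
Arg: 6 codons.
His: 2 codons.
Ala: 4 codons.
Val: 4 codons.
Phe: 2 codons.
4 × 6 × 6 × 2 × 4 × 4 × 2 = 9216.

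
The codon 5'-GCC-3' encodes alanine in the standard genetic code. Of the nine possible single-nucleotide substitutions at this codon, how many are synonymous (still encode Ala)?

Position 1: none → 0 synonymous.
Position 2: none → 0 synonymous.
Position 3: GCU, GCA, GCG → 3 synonymous.
Total: 0 + 0 + 3 = 3.

3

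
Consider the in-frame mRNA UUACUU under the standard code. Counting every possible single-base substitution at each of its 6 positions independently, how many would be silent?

5

Codon 1 (UUA, Leu): 2 synonymous substitutions.
Codon 2 (CUU, Leu): 3 synonymous substitutions.
Total: 2 + 3 = 5.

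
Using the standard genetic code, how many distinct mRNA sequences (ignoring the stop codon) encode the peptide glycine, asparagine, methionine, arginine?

48

Gly: 4 codons.
Asn: 2 codons.
Met: 1 codon.
Arg: 6 codons.
4 × 2 × 1 × 6 = 48.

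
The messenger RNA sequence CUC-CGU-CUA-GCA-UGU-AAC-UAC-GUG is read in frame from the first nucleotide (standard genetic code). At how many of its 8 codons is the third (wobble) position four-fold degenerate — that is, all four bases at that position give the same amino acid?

Codon 1 CUC (Leu): third position 4-fold.
Codon 2 CGU (Arg): third position 4-fold.
Codon 3 CUA (Leu): third position 4-fold.
Codon 4 GCA (Ala): third position 4-fold.
Codon 5 UGU (Cys): third position 2-fold.
Codon 6 AAC (Asn): third position 2-fold.
Codon 7 UAC (Tyr): third position 2-fold.
Codon 8 GUG (Val): third position 4-fold.
Four-fold degenerate third positions: 5.

5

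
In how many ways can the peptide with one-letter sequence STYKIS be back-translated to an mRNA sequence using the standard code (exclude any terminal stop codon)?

1728

Ser: 6 codons.
Thr: 4 codons.
Tyr: 2 codons.
Lys: 2 codons.
Ile: 3 codons.
Ser: 6 codons.
6 × 4 × 2 × 2 × 3 × 6 = 1728.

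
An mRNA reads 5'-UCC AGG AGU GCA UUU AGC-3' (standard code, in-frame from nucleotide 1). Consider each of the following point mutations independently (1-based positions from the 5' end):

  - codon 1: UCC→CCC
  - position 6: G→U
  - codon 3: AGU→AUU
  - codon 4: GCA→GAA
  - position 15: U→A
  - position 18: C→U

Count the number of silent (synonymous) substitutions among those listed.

1

Codon 1: UCC (Ser) → CCC (Pro) — missense.
Codon 2: AGG (Arg) → AGU (Ser) — missense.
Codon 3: AGU (Ser) → AUU (Ile) — missense.
Codon 4: GCA (Ala) → GAA (Glu) — missense.
Codon 5: UUU (Phe) → UUA (Leu) — missense.
Codon 6: AGC (Ser) → AGU (Ser) — synonymous.
Synonymous: 1 of 6.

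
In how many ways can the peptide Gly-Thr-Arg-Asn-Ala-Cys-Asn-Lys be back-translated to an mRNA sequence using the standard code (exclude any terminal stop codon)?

6144

Gly: 4 codons.
Thr: 4 codons.
Arg: 6 codons.
Asn: 2 codons.
Ala: 4 codons.
Cys: 2 codons.
Asn: 2 codons.
Lys: 2 codons.
4 × 4 × 6 × 2 × 4 × 2 × 2 × 2 = 6144.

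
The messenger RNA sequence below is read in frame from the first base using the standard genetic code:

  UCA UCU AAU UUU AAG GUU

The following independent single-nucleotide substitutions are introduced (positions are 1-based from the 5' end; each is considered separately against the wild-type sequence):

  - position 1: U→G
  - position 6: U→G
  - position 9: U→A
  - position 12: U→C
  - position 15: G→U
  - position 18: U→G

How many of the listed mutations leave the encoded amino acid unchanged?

3

Codon 1: UCA (Ser) → GCA (Ala) — missense.
Codon 2: UCU (Ser) → UCG (Ser) — synonymous.
Codon 3: AAU (Asn) → AAA (Lys) — missense.
Codon 4: UUU (Phe) → UUC (Phe) — synonymous.
Codon 5: AAG (Lys) → AAU (Asn) — missense.
Codon 6: GUU (Val) → GUG (Val) — synonymous.
Synonymous: 3 of 6.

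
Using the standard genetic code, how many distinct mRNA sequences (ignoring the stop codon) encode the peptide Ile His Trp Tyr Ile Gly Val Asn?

1152

Ile: 3 codons.
His: 2 codons.
Trp: 1 codon.
Tyr: 2 codons.
Ile: 3 codons.
Gly: 4 codons.
Val: 4 codons.
Asn: 2 codons.
3 × 2 × 1 × 2 × 3 × 4 × 4 × 2 = 1152.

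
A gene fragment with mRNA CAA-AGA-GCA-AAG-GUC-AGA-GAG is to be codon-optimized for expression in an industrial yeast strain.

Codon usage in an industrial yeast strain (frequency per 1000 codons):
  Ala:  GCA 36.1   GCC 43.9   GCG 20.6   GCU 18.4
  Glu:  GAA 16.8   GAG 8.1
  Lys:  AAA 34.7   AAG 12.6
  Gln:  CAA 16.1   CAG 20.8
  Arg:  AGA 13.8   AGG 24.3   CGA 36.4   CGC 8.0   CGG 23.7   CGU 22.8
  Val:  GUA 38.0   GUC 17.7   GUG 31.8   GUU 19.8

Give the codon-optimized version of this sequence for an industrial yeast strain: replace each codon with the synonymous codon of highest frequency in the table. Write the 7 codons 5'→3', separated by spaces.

CAG CGA GCC AAA GUA CGA GAA

Codon 1 (Gln): best is CAG at 20.8.
Codon 2 (Arg): best is CGA at 36.4.
Codon 3 (Ala): best is GCC at 43.9.
Codon 4 (Lys): best is AAA at 34.7.
Codon 5 (Val): best is GUA at 38.0.
Codon 6 (Arg): best is CGA at 36.4.
Codon 7 (Glu): best is GAA at 16.8.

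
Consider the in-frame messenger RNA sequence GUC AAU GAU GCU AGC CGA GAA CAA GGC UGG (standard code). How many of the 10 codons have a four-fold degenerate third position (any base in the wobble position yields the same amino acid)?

4

Codon 1 GUC (Val): third position 4-fold.
Codon 2 AAU (Asn): third position 2-fold.
Codon 3 GAU (Asp): third position 2-fold.
Codon 4 GCU (Ala): third position 4-fold.
Codon 5 AGC (Ser): third position 2-fold.
Codon 6 CGA (Arg): third position 4-fold.
Codon 7 GAA (Glu): third position 2-fold.
Codon 8 CAA (Gln): third position 2-fold.
Codon 9 GGC (Gly): third position 4-fold.
Codon 10 UGG (Trp): third position 1-fold.
Four-fold degenerate third positions: 4.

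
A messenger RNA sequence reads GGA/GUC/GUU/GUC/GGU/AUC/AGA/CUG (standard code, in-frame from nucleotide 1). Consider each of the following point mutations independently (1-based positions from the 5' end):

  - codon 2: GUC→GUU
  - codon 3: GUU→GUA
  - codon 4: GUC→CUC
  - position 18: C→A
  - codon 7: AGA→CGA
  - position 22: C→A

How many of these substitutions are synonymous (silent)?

Codon 2: GUC (Val) → GUU (Val) — synonymous.
Codon 3: GUU (Val) → GUA (Val) — synonymous.
Codon 4: GUC (Val) → CUC (Leu) — missense.
Codon 6: AUC (Ile) → AUA (Ile) — synonymous.
Codon 7: AGA (Arg) → CGA (Arg) — synonymous.
Codon 8: CUG (Leu) → AUG (Met) — missense.
Synonymous: 4 of 6.

4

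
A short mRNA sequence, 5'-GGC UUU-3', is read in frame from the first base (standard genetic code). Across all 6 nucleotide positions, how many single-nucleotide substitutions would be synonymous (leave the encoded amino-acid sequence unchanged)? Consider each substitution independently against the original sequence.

4

Codon 1 (GGC, Gly): 3 synonymous substitutions.
Codon 2 (UUU, Phe): 1 synonymous substitution.
Total: 3 + 1 = 4.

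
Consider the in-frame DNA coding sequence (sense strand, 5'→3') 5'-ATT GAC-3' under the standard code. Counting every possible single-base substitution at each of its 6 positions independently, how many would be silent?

3

Codon 1 (ATT, Ile): 2 synonymous substitutions.
Codon 2 (GAC, Asp): 1 synonymous substitution.
Total: 2 + 1 = 3.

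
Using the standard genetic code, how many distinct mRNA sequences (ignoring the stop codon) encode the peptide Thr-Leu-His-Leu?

Thr: 4 codons.
Leu: 6 codons.
His: 2 codons.
Leu: 6 codons.
4 × 6 × 2 × 6 = 288.

288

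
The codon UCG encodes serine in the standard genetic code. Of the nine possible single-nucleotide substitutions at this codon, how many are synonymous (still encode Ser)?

Position 1: none → 0 synonymous.
Position 2: none → 0 synonymous.
Position 3: UCU, UCC, UCA → 3 synonymous.
Total: 0 + 0 + 3 = 3.

3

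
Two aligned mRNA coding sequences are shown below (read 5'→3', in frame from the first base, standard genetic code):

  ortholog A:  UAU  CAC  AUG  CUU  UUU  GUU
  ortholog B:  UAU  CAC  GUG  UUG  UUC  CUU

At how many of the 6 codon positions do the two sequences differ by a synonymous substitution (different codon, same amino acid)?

Codon 1: UAU Tyr / UAU Tyr — identical.
Codon 2: CAC His / CAC His — identical.
Codon 3: AUG Met / GUG Val — nonsynonymous.
Codon 4: CUU Leu / UUG Leu — synonymous.
Codon 5: UUU Phe / UUC Phe — synonymous.
Codon 6: GUU Val / CUU Leu — nonsynonymous.
Synonymous differences: 2.

2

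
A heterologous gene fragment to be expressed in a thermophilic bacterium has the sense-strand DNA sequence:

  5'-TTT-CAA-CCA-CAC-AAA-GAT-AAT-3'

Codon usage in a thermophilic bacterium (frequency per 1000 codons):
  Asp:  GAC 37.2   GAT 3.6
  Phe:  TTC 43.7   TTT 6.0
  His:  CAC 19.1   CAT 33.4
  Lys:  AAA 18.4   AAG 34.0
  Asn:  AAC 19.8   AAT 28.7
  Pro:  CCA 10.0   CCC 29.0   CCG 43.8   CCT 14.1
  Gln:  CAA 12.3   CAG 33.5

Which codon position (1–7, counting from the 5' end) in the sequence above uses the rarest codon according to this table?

Codon 1 TTT (Phe): 6.0 per 1000.
Codon 2 CAA (Gln): 12.3 per 1000.
Codon 3 CCA (Pro): 10.0 per 1000.
Codon 4 CAC (His): 19.1 per 1000.
Codon 5 AAA (Lys): 18.4 per 1000.
Codon 6 GAT (Asp): 3.6 per 1000.
Codon 7 AAT (Asn): 28.7 per 1000.
Lowest frequency is 3.6 at codon 6.

6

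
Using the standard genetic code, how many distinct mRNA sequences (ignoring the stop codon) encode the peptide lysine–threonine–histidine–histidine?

Lys: 2 codons.
Thr: 4 codons.
His: 2 codons.
His: 2 codons.
2 × 4 × 2 × 2 = 32.

32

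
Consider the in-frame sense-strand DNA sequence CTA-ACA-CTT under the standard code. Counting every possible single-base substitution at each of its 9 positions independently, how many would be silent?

10

Codon 1 (CTA, Leu): 4 synonymous substitutions.
Codon 2 (ACA, Thr): 3 synonymous substitutions.
Codon 3 (CTT, Leu): 3 synonymous substitutions.
Total: 4 + 3 + 3 = 10.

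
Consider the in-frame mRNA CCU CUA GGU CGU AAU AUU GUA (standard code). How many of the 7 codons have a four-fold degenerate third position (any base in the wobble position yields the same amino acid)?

5

Codon 1 CCU (Pro): third position 4-fold.
Codon 2 CUA (Leu): third position 4-fold.
Codon 3 GGU (Gly): third position 4-fold.
Codon 4 CGU (Arg): third position 4-fold.
Codon 5 AAU (Asn): third position 2-fold.
Codon 6 AUU (Ile): third position 3-fold.
Codon 7 GUA (Val): third position 4-fold.
Four-fold degenerate third positions: 5.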